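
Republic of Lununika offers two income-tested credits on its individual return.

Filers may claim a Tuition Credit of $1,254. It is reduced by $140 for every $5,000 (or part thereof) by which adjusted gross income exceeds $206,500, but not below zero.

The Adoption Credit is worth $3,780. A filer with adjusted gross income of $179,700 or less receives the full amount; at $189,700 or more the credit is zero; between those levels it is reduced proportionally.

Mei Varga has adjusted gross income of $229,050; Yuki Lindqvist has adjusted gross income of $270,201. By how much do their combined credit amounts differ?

$554

Mei ($229,050): Tuition Credit: income exceeds $206,500 by $22,550, which is 5 full-or-partial $5,000 increments; reduction = 5 × $140 = $700, leaving $554. Adoption Credit: $229,050 is at or above $189,700, so the credit is $0. total $554 + $0 = $554
Yuki ($270,201): Tuition Credit: income exceeds $206,500 by $63,701 → 13 increments × $140 = $1,820 ≥ base, so the credit is $0. Adoption Credit: $270,201 is at or above $189,700, so the credit is $0. total $0 + $0 = $0
Difference: |$554 − $0| = $554.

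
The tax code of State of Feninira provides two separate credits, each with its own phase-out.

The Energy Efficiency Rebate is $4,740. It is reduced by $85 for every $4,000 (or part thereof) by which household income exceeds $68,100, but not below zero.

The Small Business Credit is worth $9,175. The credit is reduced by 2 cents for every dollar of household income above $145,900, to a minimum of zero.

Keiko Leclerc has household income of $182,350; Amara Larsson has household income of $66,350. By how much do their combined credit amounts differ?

Keiko ($182,350): Energy Efficiency Rebate: income exceeds $68,100 by $114,250, which is 29 full-or-partial $4,000 increments; reduction = 29 × $85 = $2,465, leaving $2,275. Small Business Credit: 2% of the $36,450 excess over $145,900 is $729; credit = $9,175 − $729 = $8,446. total $2,275 + $8,446 = $10,721
Amara ($66,350): Energy Efficiency Rebate: $66,350 is at or below the $68,100 threshold, so the full $4,740 applies. Small Business Credit: $66,350 is at or below the $145,900 threshold, so the full $9,175 applies. total $4,740 + $9,175 = $13,915
Difference: |$10,721 − $13,915| = $3,194.

$3,194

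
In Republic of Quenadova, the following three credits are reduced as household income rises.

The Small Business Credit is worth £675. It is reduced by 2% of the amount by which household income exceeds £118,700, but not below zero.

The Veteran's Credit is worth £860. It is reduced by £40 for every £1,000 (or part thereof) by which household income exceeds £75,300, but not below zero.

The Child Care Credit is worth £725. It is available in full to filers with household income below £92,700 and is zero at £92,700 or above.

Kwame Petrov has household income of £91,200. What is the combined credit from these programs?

£1,620

Small Business Credit: £91,200 is at or below the £118,700 threshold, so the full £675 applies.
Veteran's Credit: income exceeds £75,300 by £15,900, which is 16 full-or-partial £1,000 increments; reduction = 16 × £40 = £640, leaving £220.
Child Care Credit: £91,200 is below the £92,700 cutoff, so the full £725 applies.
Total: £675 + £220 + £725 = £1,620.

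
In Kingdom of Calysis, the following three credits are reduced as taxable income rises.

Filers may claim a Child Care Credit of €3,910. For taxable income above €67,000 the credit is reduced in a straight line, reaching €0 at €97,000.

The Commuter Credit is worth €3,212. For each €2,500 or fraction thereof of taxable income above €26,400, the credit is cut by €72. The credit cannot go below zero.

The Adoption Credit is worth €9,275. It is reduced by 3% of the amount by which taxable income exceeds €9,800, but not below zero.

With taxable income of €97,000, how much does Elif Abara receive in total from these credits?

Child Care Credit: €97,000 is at or above €97,000, so the credit is €0.
Commuter Credit: income exceeds €26,400 by €70,600, which is 29 full-or-partial €2,500 increments; reduction = 29 × €72 = €2,088, leaving €1,124.
Adoption Credit: 3% of the €87,200 excess over €9,800 is €2,616; credit = €9,275 − €2,616 = €6,659.
Total: €0 + €1,124 + €6,659 = €7,783.

€7,783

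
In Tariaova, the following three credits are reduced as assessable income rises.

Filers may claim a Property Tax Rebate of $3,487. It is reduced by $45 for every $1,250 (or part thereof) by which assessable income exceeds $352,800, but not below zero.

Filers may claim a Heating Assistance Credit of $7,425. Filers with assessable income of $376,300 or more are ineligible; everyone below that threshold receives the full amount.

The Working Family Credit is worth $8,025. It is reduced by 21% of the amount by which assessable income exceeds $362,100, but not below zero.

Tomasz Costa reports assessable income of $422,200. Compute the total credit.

Property Tax Rebate: income exceeds $352,800 by $69,400, which is 56 full-or-partial $1,250 increments; reduction = 56 × $45 = $2,520, leaving $967.
Heating Assistance Credit: $422,200 meets or exceeds the $376,300 cutoff, so the credit is $0.
Working Family Credit: 21% of the $60,100 excess over $362,100 is $12,621 ≥ base, so the credit is $0.
Total: $967 + $0 + $0 = $967.

$967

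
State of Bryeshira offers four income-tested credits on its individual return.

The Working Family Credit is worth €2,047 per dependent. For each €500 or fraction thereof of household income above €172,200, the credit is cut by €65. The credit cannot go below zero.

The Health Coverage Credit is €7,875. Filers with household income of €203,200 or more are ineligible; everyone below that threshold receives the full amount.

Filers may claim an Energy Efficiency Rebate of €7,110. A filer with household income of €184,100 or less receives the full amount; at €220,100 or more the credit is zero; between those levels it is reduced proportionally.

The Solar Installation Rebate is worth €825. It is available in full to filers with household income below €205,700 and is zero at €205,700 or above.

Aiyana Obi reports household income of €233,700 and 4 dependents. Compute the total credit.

€193

Working Family Credit: base = 4 × €2,047 = €8,188. income exceeds €172,200 by €61,500, which is 123 full-or-partial €500 increments; reduction = 123 × €65 = €7,995, leaving €193.
Health Coverage Credit: €233,700 meets or exceeds the €203,200 cutoff, so the credit is €0.
Energy Efficiency Rebate: €233,700 is at or above €220,100, so the credit is €0.
Solar Installation Rebate: €233,700 meets or exceeds the €205,700 cutoff, so the credit is €0.
Total: €193 + €0 + €0 + €0 = €193.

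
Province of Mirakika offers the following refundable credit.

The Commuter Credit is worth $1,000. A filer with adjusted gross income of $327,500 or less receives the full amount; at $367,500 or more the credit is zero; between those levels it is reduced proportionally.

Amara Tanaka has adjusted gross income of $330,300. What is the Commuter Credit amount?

Commuter Credit: $330,300 is $2,800 into a $40,000 phase-out range, leaving 37,200/40,000 of the credit: $1,000 × 37,200/40,000 = $930.

$930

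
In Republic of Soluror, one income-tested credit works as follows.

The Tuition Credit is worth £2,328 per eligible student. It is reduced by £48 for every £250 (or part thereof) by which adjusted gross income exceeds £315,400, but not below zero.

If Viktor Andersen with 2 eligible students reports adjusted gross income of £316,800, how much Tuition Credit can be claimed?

Tuition Credit: base = 2 × £2,328 = £4,656. income exceeds £315,400 by £1,400, which is 6 full-or-partial £250 increments; reduction = 6 × £48 = £288, leaving £4,368.

£4,368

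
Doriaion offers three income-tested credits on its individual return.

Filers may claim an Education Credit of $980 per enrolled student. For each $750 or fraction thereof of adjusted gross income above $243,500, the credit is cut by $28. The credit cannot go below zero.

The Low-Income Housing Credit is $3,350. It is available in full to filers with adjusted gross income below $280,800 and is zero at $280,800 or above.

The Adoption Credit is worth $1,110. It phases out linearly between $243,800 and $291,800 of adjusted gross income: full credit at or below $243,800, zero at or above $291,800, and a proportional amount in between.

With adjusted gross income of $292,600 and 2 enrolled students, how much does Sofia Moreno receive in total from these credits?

Education Credit: base = 2 × $980 = $1,960. income exceeds $243,500 by $49,100, which is 66 full-or-partial $750 increments; reduction = 66 × $28 = $1,848, leaving $112.
Low-Income Housing Credit: $292,600 meets or exceeds the $280,800 cutoff, so the credit is $0.
Adoption Credit: $292,600 is at or above $291,800, so the credit is $0.
Total: $112 + $0 + $0 = $112.

$112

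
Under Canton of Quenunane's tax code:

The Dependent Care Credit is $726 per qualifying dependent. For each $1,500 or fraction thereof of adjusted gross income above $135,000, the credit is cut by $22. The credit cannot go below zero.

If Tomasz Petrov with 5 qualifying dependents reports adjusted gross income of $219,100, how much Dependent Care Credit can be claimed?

Dependent Care Credit: base = 5 × $726 = $3,630. income exceeds $135,000 by $84,100, which is 57 full-or-partial $1,500 increments; reduction = 57 × $22 = $1,254, leaving $2,376.

$2,376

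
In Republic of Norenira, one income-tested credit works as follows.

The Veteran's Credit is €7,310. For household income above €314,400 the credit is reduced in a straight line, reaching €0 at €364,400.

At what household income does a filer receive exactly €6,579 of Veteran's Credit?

€319,400

€6,579 is 6,579/7,310 of the full €7,310, so 731/7,310 of the €50,000 range has been used: income = €314,400 + €50,000 × 731/7,310 = €319,400.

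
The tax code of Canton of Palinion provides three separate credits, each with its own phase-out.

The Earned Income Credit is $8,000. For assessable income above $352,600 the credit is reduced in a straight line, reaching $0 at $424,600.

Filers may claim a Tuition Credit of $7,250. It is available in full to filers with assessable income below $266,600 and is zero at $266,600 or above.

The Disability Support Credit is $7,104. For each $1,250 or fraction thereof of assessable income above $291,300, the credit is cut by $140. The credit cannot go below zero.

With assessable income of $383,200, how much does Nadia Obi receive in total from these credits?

Earned Income Credit: $383,200 is $30,600 into a $72,000 phase-out range, leaving 41,400/72,000 of the credit: $8,000 × 41,400/72,000 = $4,600.
Tuition Credit: $383,200 meets or exceeds the $266,600 cutoff, so the credit is $0.
Disability Support Credit: income exceeds $291,300 by $91,900 → 74 increments × $140 = $10,360 ≥ base, so the credit is $0.
Total: $4,600 + $0 + $0 = $4,600.

$4,600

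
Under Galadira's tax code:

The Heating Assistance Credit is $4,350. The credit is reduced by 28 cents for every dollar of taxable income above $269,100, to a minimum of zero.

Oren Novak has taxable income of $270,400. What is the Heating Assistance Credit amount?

$3,986

Heating Assistance Credit: 28% of the $1,300 excess over $269,100 is $364; credit = $4,350 − $364 = $3,986.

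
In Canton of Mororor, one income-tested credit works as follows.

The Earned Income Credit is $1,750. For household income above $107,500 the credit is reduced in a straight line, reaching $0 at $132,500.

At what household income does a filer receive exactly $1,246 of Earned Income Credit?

$114,700

$1,246 is 1,246/1,750 of the full $1,750, so 504/1,750 of the $25,000 range has been used: income = $107,500 + $25,000 × 504/1,750 = $114,700.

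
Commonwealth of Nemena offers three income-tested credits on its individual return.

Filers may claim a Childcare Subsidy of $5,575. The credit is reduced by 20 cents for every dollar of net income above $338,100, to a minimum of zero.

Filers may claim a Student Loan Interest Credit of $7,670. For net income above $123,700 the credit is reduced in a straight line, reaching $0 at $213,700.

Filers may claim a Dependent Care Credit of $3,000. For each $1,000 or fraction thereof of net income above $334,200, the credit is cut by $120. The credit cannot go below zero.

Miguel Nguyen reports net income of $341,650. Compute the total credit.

$6,905

Childcare Subsidy: 20% of the $3,550 excess over $338,100 is $710; credit = $5,575 − $710 = $4,865.
Student Loan Interest Credit: $341,650 is at or above $213,700, so the credit is $0.
Dependent Care Credit: income exceeds $334,200 by $7,450, which is 8 full-or-partial $1,000 increments; reduction = 8 × $120 = $960, leaving $2,040.
Total: $4,865 + $0 + $2,040 = $6,905.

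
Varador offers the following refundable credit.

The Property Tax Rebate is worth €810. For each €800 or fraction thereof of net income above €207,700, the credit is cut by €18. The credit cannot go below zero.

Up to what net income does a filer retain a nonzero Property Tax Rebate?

After 44 increments the reduction is 44 × €18 = €792, leaving €18; one more increment wipes it out. Increment 44 ends at excess 44 × €800 = €35,200, so the highest qualifying income is €207,700 + €35,200 = €242,900.

€242,900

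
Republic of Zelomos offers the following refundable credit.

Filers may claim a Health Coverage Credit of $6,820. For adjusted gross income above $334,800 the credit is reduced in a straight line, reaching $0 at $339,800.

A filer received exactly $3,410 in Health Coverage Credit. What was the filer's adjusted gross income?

$337,300

$3,410 is 3,410/6,820 of the full $6,820, so 3,410/6,820 of the $5,000 range has been used: income = $334,800 + $5,000 × 3,410/6,820 = $337,300.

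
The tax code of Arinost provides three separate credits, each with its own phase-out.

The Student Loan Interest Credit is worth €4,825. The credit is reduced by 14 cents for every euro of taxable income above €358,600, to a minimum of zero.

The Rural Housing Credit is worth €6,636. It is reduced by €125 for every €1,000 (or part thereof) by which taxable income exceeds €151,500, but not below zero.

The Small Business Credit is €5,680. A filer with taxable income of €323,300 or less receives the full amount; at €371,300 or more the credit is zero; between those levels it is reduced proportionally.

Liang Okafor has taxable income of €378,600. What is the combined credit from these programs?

€2,025

Student Loan Interest Credit: 14% of the €20,000 excess over €358,600 is €2,800; credit = €4,825 − €2,800 = €2,025.
Rural Housing Credit: income exceeds €151,500 by €227,100 → 228 increments × €125 = €28,500 ≥ base, so the credit is €0.
Small Business Credit: €378,600 is at or above €371,300, so the credit is €0.
Total: €2,025 + €0 + €0 = €2,025.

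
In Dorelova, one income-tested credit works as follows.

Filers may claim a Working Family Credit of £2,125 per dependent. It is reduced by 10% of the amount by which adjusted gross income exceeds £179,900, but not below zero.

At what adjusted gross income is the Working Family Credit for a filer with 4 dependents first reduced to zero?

Full credit = 4 × £2,125 = £8,500.
The credit falls by 10% of each pound above £179,900, so it reaches zero when the excess is £8,500 / 10% = £85,000: income = £179,900 + £85,000 = £264,900.

£264,900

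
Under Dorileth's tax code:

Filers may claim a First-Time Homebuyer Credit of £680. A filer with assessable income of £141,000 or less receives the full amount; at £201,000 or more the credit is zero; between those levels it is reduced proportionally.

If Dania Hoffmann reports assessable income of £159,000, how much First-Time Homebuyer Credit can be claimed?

First-Time Homebuyer Credit: £159,000 is £18,000 into a £60,000 phase-out range, leaving 42,000/60,000 of the credit: £680 × 42,000/60,000 = £476.

£476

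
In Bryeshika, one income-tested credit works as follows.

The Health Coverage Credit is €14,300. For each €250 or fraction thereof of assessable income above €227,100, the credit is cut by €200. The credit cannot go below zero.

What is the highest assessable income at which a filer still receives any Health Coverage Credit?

€244,850

After 71 increments the reduction is 71 × €200 = €14,200, leaving €100; one more increment wipes it out. Increment 71 ends at excess 71 × €250 = €17,750, so the highest qualifying income is €227,100 + €17,750 = €244,850.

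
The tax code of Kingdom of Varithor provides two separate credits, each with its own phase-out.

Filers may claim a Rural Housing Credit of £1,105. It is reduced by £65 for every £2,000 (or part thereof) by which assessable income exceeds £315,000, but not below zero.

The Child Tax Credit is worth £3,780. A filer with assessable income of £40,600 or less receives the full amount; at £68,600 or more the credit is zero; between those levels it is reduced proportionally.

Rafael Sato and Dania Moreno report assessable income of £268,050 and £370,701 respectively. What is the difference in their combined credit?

Rafael (£268,050): Rural Housing Credit: £268,050 is at or below the £315,000 threshold, so the full £1,105 applies. Child Tax Credit: £268,050 is at or above £68,600, so the credit is £0. total £1,105 + £0 = £1,105
Dania (£370,701): Rural Housing Credit: income exceeds £315,000 by £55,701 → 28 increments × £65 = £1,820 ≥ base, so the credit is £0. Child Tax Credit: £370,701 is at or above £68,600, so the credit is £0. total £0 + £0 = £0
Difference: |£1,105 − £0| = £1,105.

£1,105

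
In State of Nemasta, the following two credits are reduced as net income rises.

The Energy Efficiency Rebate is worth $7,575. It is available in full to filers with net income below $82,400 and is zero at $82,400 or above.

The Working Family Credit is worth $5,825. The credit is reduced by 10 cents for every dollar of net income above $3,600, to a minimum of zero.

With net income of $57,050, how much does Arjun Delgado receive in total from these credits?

$8,055

Energy Efficiency Rebate: $57,050 is below the $82,400 cutoff, so the full $7,575 applies.
Working Family Credit: 10% of the $53,450 excess over $3,600 is $5,345; credit = $5,825 − $5,345 = $480.
Total: $7,575 + $480 = $8,055.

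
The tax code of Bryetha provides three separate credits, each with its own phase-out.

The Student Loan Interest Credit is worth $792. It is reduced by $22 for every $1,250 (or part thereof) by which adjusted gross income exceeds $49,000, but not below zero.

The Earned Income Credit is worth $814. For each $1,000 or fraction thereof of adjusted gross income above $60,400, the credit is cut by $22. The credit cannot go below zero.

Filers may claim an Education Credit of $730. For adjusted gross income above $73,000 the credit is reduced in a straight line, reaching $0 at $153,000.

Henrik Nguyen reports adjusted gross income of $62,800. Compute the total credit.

Student Loan Interest Credit: income exceeds $49,000 by $13,800, which is 12 full-or-partial $1,250 increments; reduction = 12 × $22 = $264, leaving $528.
Earned Income Credit: income exceeds $60,400 by $2,400, which is 3 full-or-partial $1,000 increments; reduction = 3 × $22 = $66, leaving $748.
Education Credit: $62,800 is at or below the $73,000 threshold, so the full $730 applies.
Total: $528 + $748 + $730 = $2,006.

$2,006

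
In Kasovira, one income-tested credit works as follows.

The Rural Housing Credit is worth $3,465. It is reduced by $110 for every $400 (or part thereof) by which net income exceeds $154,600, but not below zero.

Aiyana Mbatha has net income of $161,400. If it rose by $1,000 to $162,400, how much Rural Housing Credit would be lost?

$330

At $161,400 — income exceeds $154,600 by $6,800, which is 17 full-or-partial $400 increments; reduction = 17 × $110 = $1,870, leaving $1,595.
At $162,400 — income exceeds $154,600 by $7,800, which is 20 full-or-partial $400 increments; reduction = 20 × $110 = $2,200, leaving $1,265.
Lost: $1,595 − $1,265 = $330.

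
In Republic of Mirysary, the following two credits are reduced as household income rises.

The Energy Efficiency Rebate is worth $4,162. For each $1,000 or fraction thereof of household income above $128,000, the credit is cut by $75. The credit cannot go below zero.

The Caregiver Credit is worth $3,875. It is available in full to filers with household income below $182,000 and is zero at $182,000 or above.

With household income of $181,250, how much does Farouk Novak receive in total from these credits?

$3,987

Energy Efficiency Rebate: income exceeds $128,000 by $53,250, which is 54 full-or-partial $1,000 increments; reduction = 54 × $75 = $4,050, leaving $112.
Caregiver Credit: $181,250 is below the $182,000 cutoff, so the full $3,875 applies.
Total: $112 + $3,875 = $3,987.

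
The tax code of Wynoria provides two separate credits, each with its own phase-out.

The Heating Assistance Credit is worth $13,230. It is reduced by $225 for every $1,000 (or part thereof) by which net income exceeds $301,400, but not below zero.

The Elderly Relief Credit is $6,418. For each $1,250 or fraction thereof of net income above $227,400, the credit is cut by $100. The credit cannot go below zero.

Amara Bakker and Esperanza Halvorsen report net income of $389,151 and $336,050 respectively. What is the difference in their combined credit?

$5,355

Amara ($389,151): Heating Assistance Credit: income exceeds $301,400 by $87,751 → 88 increments × $225 = $19,800 ≥ base, so the credit is $0. Elderly Relief Credit: income exceeds $227,400 by $161,751 → 130 increments × $100 = $13,000 ≥ base, so the credit is $0. total $0 + $0 = $0
Esperanza ($336,050): Heating Assistance Credit: income exceeds $301,400 by $34,650, which is 35 full-or-partial $1,000 increments; reduction = 35 × $225 = $7,875, leaving $5,355. Elderly Relief Credit: income exceeds $227,400 by $108,650 → 87 increments × $100 = $8,700 ≥ base, so the credit is $0. total $5,355 + $0 = $5,355
Difference: |$0 − $5,355| = $5,355.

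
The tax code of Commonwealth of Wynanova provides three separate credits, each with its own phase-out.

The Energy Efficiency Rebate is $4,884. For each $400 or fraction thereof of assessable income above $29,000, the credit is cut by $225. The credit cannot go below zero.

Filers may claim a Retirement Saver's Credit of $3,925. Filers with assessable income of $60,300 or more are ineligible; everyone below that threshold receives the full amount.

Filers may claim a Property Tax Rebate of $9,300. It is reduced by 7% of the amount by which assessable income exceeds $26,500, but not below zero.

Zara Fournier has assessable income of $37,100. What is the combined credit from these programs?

Energy Efficiency Rebate: income exceeds $29,000 by $8,100, which is 21 full-or-partial $400 increments; reduction = 21 × $225 = $4,725, leaving $159.
Retirement Saver's Credit: $37,100 is below the $60,300 cutoff, so the full $3,925 applies.
Property Tax Rebate: 7% of the $10,600 excess over $26,500 is $742; credit = $9,300 − $742 = $8,558.
Total: $159 + $3,925 + $8,558 = $12,642.

$12,642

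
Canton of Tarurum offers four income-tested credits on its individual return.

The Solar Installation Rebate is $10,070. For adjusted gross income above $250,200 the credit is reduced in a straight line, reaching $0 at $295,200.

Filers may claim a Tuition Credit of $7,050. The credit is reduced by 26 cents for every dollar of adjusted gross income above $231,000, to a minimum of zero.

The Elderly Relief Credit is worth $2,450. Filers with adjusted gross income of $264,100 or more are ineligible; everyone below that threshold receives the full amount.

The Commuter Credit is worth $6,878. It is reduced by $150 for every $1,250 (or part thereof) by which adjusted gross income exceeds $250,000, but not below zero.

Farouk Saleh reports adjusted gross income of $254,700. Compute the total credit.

$18,679

Solar Installation Rebate: $254,700 is $4,500 into a $45,000 phase-out range, leaving 40,500/45,000 of the credit: $10,070 × 40,500/45,000 = $9,063.
Tuition Credit: 26% of the $23,700 excess over $231,000 is $6,162; credit = $7,050 − $6,162 = $888.
Elderly Relief Credit: $254,700 is below the $264,100 cutoff, so the full $2,450 applies.
Commuter Credit: income exceeds $250,000 by $4,700, which is 4 full-or-partial $1,250 increments; reduction = 4 × $150 = $600, leaving $6,278.
Total: $9,063 + $888 + $2,450 + $6,278 = $18,679.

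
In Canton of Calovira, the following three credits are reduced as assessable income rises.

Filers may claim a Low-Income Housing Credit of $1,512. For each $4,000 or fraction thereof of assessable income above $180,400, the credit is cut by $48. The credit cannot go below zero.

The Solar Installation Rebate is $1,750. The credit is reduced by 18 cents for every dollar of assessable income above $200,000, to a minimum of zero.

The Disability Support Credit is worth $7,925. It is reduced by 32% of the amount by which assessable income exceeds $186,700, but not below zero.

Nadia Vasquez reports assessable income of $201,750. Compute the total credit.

$5,768

Low-Income Housing Credit: income exceeds $180,400 by $21,350, which is 6 full-or-partial $4,000 increments; reduction = 6 × $48 = $288, leaving $1,224.
Solar Installation Rebate: 18% of the $1,750 excess over $200,000 is $315; credit = $1,750 − $315 = $1,435.
Disability Support Credit: 32% of the $15,050 excess over $186,700 is $4,816; credit = $7,925 − $4,816 = $3,109.
Total: $1,224 + $1,435 + $3,109 = $5,768.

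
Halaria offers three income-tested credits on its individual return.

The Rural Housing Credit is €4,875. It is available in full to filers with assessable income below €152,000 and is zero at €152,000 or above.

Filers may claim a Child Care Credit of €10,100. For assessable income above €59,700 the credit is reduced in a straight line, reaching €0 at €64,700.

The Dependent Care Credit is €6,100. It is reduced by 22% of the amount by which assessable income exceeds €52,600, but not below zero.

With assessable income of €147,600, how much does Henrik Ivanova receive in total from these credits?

€4,875

Rural Housing Credit: €147,600 is below the €152,000 cutoff, so the full €4,875 applies.
Child Care Credit: €147,600 is at or above €64,700, so the credit is €0.
Dependent Care Credit: 22% of the €95,000 excess over €52,600 is €20,900 ≥ base, so the credit is €0.
Total: €4,875 + €0 + €0 = €4,875.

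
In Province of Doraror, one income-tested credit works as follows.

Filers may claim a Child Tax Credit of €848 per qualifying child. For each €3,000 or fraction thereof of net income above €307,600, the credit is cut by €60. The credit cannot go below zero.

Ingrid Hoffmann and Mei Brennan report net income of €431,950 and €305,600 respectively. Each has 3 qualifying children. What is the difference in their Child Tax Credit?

Ingrid (€431,950): Child Tax Credit: base = 3 × €848 = €2,544. income exceeds €307,600 by €124,350, which is 42 full-or-partial €3,000 increments; reduction = 42 × €60 = €2,520, leaving €24.
Mei (€305,600): Child Tax Credit: base = 3 × €848 = €2,544. €305,600 is at or below the €307,600 threshold, so the full €2,544 applies.
Difference: |€24 − €2,544| = €2,520.

€2,520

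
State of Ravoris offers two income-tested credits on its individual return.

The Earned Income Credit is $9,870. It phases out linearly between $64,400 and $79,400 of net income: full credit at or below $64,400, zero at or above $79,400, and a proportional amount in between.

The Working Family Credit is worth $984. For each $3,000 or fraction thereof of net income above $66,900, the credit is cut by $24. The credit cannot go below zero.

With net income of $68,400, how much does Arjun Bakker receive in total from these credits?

Earned Income Credit: $68,400 is $4,000 into a $15,000 phase-out range, leaving 11,000/15,000 of the credit: $9,870 × 11,000/15,000 = $7,238.
Working Family Credit: income exceeds $66,900 by $1,500, which is 1 full-or-partial $3,000 increment; reduction = 1 × $24 = $24, leaving $960.
Total: $7,238 + $960 = $8,198.

$8,198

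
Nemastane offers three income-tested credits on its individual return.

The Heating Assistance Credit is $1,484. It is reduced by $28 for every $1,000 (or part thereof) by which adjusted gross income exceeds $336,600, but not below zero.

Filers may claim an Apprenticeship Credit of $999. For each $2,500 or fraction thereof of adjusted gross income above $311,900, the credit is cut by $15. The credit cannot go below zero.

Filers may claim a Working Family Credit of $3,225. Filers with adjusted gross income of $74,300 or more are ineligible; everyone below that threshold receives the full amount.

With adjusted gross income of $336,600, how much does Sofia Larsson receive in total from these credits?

$2,333

Heating Assistance Credit: $336,600 is at or below the $336,600 threshold, so the full $1,484 applies.
Apprenticeship Credit: income exceeds $311,900 by $24,700, which is 10 full-or-partial $2,500 increments; reduction = 10 × $15 = $150, leaving $849.
Working Family Credit: $336,600 meets or exceeds the $74,300 cutoff, so the credit is $0.
Total: $1,484 + $849 + $0 = $2,333.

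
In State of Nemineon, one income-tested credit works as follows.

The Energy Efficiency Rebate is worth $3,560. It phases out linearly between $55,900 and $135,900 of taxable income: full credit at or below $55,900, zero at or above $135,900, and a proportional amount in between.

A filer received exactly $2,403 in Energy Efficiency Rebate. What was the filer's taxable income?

$2,403 is 2,403/3,560 of the full $3,560, so 1,157/3,560 of the $80,000 range has been used: income = $55,900 + $80,000 × 1,157/3,560 = $81,900.

$81,900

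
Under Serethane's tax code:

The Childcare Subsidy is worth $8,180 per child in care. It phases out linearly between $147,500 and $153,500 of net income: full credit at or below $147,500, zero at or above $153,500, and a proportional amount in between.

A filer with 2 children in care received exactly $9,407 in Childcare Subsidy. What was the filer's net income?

$150,050

Full credit = 2 × $8,180 = $16,360.
$9,407 is 9,407/16,360 of the full $16,360, so 6,953/16,360 of the $6,000 range has been used: income = $147,500 + $6,000 × 6,953/16,360 = $150,050.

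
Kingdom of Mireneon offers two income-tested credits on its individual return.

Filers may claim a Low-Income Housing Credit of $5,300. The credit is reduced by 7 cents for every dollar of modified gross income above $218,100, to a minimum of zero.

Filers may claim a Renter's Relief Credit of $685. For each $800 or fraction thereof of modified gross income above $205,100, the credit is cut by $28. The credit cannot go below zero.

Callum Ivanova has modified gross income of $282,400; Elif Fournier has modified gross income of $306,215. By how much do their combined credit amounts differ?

$799

Callum ($282,400): Low-Income Housing Credit: 7% of the $64,300 excess over $218,100 is $4,501; credit = $5,300 − $4,501 = $799. Renter's Relief Credit: income exceeds $205,100 by $77,300 → 97 increments × $28 = $2,716 ≥ base, so the credit is $0. total $799 + $0 = $799
Elif ($306,215): Low-Income Housing Credit: 7% of the $88,115 excess over $218,100 is $6,168.05 ≥ base, so the credit is $0. Renter's Relief Credit: income exceeds $205,100 by $101,115 → 127 increments × $28 = $3,556 ≥ base, so the credit is $0. total $0 + $0 = $0
Difference: |$799 − $0| = $799.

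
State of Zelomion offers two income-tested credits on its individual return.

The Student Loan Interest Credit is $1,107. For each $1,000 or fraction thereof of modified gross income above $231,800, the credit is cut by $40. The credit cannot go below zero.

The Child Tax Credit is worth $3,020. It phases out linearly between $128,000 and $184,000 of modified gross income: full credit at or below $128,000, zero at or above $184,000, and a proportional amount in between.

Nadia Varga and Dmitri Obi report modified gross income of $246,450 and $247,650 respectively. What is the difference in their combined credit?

$40

Nadia ($246,450): Student Loan Interest Credit: income exceeds $231,800 by $14,650, which is 15 full-or-partial $1,000 increments; reduction = 15 × $40 = $600, leaving $507. Child Tax Credit: $246,450 is at or above $184,000, so the credit is $0. total $507 + $0 = $507
Dmitri ($247,650): Student Loan Interest Credit: income exceeds $231,800 by $15,850, which is 16 full-or-partial $1,000 increments; reduction = 16 × $40 = $640, leaving $467. Child Tax Credit: $247,650 is at or above $184,000, so the credit is $0. total $467 + $0 = $467
Difference: |$507 − $467| = $40.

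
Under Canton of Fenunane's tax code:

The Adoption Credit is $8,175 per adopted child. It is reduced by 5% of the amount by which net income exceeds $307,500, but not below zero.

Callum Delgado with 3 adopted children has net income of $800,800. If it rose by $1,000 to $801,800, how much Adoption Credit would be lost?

At $800,800 — base = 3 × $8,175 = $24,525. 5% of the $493,300 excess over $307,500 is $24,665 ≥ base, so the credit is $0.
At $801,800 — base = 3 × $8,175 = $24,525. 5% of the $494,300 excess over $307,500 is $24,715 ≥ base, so the credit is $0.
Lost: $0 − $0 = $0.

$0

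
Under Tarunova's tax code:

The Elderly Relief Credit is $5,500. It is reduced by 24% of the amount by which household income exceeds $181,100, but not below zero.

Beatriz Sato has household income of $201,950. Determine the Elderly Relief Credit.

Elderly Relief Credit: 24% of the $20,850 excess over $181,100 is $5,004; credit = $5,500 − $5,004 = $496.

$496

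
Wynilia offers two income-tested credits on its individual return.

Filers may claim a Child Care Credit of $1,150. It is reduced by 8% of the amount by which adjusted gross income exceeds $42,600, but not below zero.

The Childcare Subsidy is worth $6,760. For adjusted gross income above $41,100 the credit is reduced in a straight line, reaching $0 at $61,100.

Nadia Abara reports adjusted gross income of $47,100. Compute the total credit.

$5,522

Child Care Credit: 8% of the $4,500 excess over $42,600 is $360; credit = $1,150 − $360 = $790.
Childcare Subsidy: $47,100 is $6,000 into a $20,000 phase-out range, leaving 14,000/20,000 of the credit: $6,760 × 14,000/20,000 = $4,732.
Total: $790 + $4,732 = $5,522.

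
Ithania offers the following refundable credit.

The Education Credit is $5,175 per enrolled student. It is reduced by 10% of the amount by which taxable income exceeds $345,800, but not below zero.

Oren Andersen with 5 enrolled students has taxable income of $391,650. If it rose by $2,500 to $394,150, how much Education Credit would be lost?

$250

At $391,650 — base = 5 × $5,175 = $25,875. 10% of the $45,850 excess over $345,800 is $4,585; credit = $25,875 − $4,585 = $21,290.
At $394,150 — base = 5 × $5,175 = $25,875. 10% of the $48,350 excess over $345,800 is $4,835; credit = $25,875 − $4,835 = $21,040.
Lost: $21,290 − $21,040 = $250.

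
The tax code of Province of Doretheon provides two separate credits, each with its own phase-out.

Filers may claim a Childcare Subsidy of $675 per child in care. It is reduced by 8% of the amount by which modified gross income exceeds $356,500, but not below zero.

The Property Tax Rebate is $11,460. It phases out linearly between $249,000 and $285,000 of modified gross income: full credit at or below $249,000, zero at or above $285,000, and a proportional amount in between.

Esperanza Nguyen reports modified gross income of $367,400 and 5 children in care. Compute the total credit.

$2,503

Childcare Subsidy: base = 5 × $675 = $3,375. 8% of the $10,900 excess over $356,500 is $872; credit = $3,375 − $872 = $2,503.
Property Tax Rebate: $367,400 is at or above $285,000, so the credit is $0.
Total: $2,503 + $0 = $2,503.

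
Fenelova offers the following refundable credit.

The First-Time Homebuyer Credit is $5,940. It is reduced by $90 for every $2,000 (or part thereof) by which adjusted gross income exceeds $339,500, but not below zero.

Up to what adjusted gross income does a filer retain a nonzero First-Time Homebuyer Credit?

$469,500

After 65 increments the reduction is 65 × $90 = $5,850, leaving $90; one more increment wipes it out. Increment 65 ends at excess 65 × $2,000 = $130,000, so the highest qualifying income is $339,500 + $130,000 = $469,500.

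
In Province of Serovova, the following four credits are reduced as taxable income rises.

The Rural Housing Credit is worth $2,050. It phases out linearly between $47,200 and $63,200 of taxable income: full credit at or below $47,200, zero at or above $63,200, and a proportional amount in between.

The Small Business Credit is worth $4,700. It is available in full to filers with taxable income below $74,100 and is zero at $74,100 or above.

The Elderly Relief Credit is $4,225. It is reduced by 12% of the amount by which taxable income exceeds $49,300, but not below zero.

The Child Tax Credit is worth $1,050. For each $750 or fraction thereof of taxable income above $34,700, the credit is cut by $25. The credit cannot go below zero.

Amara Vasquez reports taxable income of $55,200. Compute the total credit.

Rural Housing Credit: $55,200 is $8,000 into a $16,000 phase-out range, leaving 8,000/16,000 of the credit: $2,050 × 8,000/16,000 = $1,025.
Small Business Credit: $55,200 is below the $74,100 cutoff, so the full $4,700 applies.
Elderly Relief Credit: 12% of the $5,900 excess over $49,300 is $708; credit = $4,225 − $708 = $3,517.
Child Tax Credit: income exceeds $34,700 by $20,500, which is 28 full-or-partial $750 increments; reduction = 28 × $25 = $700, leaving $350.
Total: $1,025 + $4,700 + $3,517 + $350 = $9,592.

$9,592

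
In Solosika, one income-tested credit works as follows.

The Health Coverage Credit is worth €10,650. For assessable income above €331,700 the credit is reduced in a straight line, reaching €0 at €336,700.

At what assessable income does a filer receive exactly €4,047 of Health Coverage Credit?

€334,800

€4,047 is 4,047/10,650 of the full €10,650, so 6,603/10,650 of the €5,000 range has been used: income = €331,700 + €5,000 × 6,603/10,650 = €334,800.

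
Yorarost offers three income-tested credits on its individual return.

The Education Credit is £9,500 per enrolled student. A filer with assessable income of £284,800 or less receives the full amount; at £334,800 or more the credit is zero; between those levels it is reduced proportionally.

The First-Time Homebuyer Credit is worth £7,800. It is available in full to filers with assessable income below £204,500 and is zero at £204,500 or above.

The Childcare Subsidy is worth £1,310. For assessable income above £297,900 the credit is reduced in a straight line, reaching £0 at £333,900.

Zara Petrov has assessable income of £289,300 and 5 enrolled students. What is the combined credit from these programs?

£44,535

Education Credit: base = 5 × £9,500 = £47,500. £289,300 is £4,500 into a £50,000 phase-out range, leaving 45,500/50,000 of the credit: £47,500 × 45,500/50,000 = £43,225.
First-Time Homebuyer Credit: £289,300 meets or exceeds the £204,500 cutoff, so the credit is £0.
Childcare Subsidy: £289,300 is at or below the £297,900 threshold, so the full £1,310 applies.
Total: £43,225 + £0 + £1,310 = £44,535.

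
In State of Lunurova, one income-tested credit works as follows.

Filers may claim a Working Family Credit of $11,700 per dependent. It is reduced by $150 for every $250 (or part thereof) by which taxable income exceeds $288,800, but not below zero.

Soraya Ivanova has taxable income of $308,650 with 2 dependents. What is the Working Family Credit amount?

Working Family Credit: base = 2 × $11,700 = $23,400. income exceeds $288,800 by $19,850, which is 80 full-or-partial $250 increments; reduction = 80 × $150 = $12,000, leaving $11,400.

$11,400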